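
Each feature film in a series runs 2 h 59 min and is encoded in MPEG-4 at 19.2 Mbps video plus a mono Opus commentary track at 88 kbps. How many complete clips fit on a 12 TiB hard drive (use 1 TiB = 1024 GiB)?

509

2 h 59 min = 179 min = 10740 s
Audio: 88 kbps = 0.088 Mbps.
Total bitrate: 19.288 Mbps.
Per item: 19.288 Mbps × 10740 s = 207,153 Mb = 25,894 MB.
Capacity: 12 TiB = 105,553,116 Mb; 509.54 items → 509 complete.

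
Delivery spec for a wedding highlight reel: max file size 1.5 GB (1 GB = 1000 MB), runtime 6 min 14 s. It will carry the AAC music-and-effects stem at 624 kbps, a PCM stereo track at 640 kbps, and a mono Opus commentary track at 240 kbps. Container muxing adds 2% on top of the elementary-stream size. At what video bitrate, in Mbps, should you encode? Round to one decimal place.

30.0 Mbps

Budget: 1.5 GB = 12000.0 Mb.
Stream payload after overhead: 12000.0 / 1.02 = 11764.7 Mb.
6 min 14 s = 374 s
Total bitrate budget: 11764.7 Mb / 374 s = 31.456 Mbps.
Audio total: 624 + 640 + 240 = 1504 kbps = 1.504 Mbps.
Video: 31.456 − 1.504 = 29.952 Mbps.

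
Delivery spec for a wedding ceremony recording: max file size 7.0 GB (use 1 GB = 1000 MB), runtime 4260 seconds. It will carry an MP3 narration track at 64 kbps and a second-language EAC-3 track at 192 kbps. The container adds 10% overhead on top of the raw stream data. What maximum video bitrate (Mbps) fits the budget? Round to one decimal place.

11.7 Mbps

Budget: 7.0 GB = 56000.0 Mb.
Stream payload after overhead: 56000.0 / 1.10 = 50909.1 Mb.
Total bitrate budget: 50909.1 Mb / 4260 s = 11.950 Mbps.
Audio total: 64 + 192 = 256 kbps = 0.256 Mbps.
Video: 11.950 − 0.256 = 11.694 Mbps.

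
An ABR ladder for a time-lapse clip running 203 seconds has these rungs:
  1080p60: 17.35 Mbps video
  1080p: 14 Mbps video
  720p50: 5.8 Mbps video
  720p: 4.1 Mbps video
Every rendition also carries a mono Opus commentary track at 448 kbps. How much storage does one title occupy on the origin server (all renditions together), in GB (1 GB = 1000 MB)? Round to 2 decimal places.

1.09 GB

Audio: 448 kbps = 0.448 Mbps.
Sum of rendition bitrates: (17.35+0.448) + (14+0.448) + (5.8+0.448) + (4.1+0.448) = 43.042 Mbps.
× 203 s = 8,738 Mb = 1,092 MB = 1.092 GB.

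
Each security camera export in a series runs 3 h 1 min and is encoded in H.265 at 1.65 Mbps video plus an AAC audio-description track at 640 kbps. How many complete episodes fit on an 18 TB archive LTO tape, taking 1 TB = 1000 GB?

3 h 1 min = 181 min = 10860 s
Audio: 640 kbps = 0.640 Mbps.
Total bitrate: 2.290 Mbps.
Per item: 2.290 Mbps × 10860 s = 24,869 Mb = 3,109 MB.
Capacity: 18 TB = 144,000,000 Mb; 5790.25 items → 5790 complete.

5790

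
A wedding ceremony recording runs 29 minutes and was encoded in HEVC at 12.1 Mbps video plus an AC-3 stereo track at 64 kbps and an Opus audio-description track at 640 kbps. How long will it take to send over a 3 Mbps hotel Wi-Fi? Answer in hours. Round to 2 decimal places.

2.06 hours

29 min = 1740 s
Audio total: 64 + 640 = 704 kbps = 0.704 Mbps.
Total bitrate: 12.804 Mbps.
File: 12.804 Mbps × 1740 s = 22279.0 Mb.
At 3 Mbps: 22279.0 / 3 = 7426.3 s ≈ 2.06 hours.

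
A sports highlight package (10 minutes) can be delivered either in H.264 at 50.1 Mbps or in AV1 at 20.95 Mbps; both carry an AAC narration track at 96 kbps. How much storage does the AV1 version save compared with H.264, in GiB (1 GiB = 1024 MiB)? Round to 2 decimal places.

2.04 GiB

10 min = 600 s
Audio: 96 kbps = 0.096 Mbps.
H.264: 50.196 Mbps × 600 s = 30117.6 Mb = 3.506 GiB.
AV1: 21.046 Mbps × 600 s = 12627.6 Mb = 1.470 GiB.
Saving: 3.506 − 1.470 = 2.036 GiB.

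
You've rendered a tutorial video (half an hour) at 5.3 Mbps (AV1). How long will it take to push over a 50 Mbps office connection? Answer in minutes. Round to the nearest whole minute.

30 min = 1800 s
File: 5.300 Mbps × 1800 s = 9540.0 Mb.
At 50 Mbps: 9540.0 / 50 = 190.8 s ≈ 3.18 minutes.

3 minutes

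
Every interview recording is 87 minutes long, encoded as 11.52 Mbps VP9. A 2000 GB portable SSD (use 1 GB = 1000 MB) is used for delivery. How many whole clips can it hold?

266

87 min = 5220 s
Per item: 11.520 Mbps × 5220 s = 60,134 Mb = 7,517 MB.
Capacity: 2000 GB = 16,000,000 Mb; 266.07 items → 266 complete.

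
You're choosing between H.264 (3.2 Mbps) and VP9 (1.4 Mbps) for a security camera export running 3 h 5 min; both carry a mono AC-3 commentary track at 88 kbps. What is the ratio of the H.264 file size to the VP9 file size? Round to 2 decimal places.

3 h 5 min = 185 min = 11100 s
Audio: 88 kbps = 0.088 Mbps.
H.264: 3.288 Mbps × 11100 s = 36496.8 Mb = 4.249 GiB.
VP9: 1.488 Mbps × 11100 s = 16516.8 Mb = 1.923 GiB.
Ratio: 4.249 / 1.923 = 2.210.

2.21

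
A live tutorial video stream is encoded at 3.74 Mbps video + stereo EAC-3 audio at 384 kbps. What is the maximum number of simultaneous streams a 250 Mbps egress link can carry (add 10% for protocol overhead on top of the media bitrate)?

Audio: 384 kbps = 0.384 Mbps.
Per-viewer media rate: 4.124 Mbps.
On the wire with 10% overhead: 4.536 Mbps.
250 Mbps = 250.0 Mbps; 250.0 / 4.536 = 55.11 → 55 viewers.

55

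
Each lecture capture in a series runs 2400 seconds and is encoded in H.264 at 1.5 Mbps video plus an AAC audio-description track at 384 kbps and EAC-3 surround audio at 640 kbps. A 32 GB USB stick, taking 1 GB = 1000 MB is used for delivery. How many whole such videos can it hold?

42

Audio total: 384 + 640 = 1024 kbps = 1.024 Mbps.
Total bitrate: 2.524 Mbps.
Per item: 2.524 Mbps × 2400 s = 6,058 Mb = 757.2 MB.
Capacity: 32 GB = 256,000 Mb; 42.26 items → 42 complete.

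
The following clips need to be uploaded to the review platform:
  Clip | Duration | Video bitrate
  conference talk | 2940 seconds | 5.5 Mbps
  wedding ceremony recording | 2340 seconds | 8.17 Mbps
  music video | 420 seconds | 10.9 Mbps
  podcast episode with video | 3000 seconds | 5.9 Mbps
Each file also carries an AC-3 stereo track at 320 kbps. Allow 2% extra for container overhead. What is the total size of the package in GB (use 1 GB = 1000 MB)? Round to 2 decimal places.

7.69 GB

Audio: 320 kbps = 0.320 Mbps.
conference talk: 5.820 Mbps × 2940 s × 1.02 = 17453.0 Mb
wedding ceremony recording: 8.490 Mbps × 2340 s × 1.02 = 20263.9 Mb
music video: 11.220 Mbps × 420 s × 1.02 = 4806.6 Mb
podcast episode with video: 6.220 Mbps × 3000 s × 1.02 = 19033.2 Mb
Total: 61556.8 Mb = 7694.6 MB.
= 7.695 GB.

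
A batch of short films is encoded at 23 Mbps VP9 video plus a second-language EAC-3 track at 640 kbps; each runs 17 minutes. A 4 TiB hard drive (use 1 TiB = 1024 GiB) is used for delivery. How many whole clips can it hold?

1459

17 min = 1020 s
Audio: 640 kbps = 0.640 Mbps.
Total bitrate: 23.640 Mbps.
Per item: 23.640 Mbps × 1020 s = 24,113 Mb = 3,014 MB.
Capacity: 4 TiB = 35,184,372 Mb; 1459.16 items → 1459 complete.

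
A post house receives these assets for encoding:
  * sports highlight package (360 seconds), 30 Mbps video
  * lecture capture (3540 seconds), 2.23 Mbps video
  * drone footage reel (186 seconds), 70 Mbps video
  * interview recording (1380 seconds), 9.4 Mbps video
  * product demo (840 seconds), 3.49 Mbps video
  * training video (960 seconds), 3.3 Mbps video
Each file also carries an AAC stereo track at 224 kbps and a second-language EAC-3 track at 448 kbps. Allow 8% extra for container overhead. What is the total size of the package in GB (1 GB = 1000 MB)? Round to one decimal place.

Audio total: 224 + 448 = 672 kbps = 0.672 Mbps.
sports highlight package: 30.672 Mbps × 360 s × 1.08 = 11925.3 Mb
lecture capture: 2.902 Mbps × 3540 s × 1.08 = 11094.9 Mb
drone footage reel: 70.672 Mbps × 186 s × 1.08 = 14196.6 Mb
interview recording: 10.072 Mbps × 1380 s × 1.08 = 15011.3 Mb
product demo: 4.162 Mbps × 840 s × 1.08 = 3775.8 Mb
training video: 3.972 Mbps × 960 s × 1.08 = 4118.2 Mb
Total: 60122.0 Mb = 7515.3 MB.
= 7.515 GB.

7.5 GB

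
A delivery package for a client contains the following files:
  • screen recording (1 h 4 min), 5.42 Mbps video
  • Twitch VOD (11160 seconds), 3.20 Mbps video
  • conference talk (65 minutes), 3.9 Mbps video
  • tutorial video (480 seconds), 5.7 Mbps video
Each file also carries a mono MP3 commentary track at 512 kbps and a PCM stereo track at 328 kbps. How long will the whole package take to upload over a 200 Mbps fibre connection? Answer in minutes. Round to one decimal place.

Audio total: 512 + 328 = 840 kbps = 0.840 Mbps.
screen recording: 6.260 Mbps × 3840 s = 24038.4 Mb
Twitch VOD: 4.040 Mbps × 11160 s = 45086.4 Mb
conference talk: 4.740 Mbps × 3900 s = 18486.0 Mb
tutorial video: 6.540 Mbps × 480 s = 3139.2 Mb
Total: 90750.0 Mb = 11343.8 MB.
At 200 Mbps: 90750.0 / 200 = 454 s ≈ 7.56 minutes.

7.6 minutes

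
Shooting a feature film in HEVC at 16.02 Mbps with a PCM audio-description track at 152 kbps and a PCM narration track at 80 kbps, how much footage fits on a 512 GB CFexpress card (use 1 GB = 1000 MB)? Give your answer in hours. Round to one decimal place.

70.0 hours

Audio total: 152 + 80 = 232 kbps = 0.232 Mbps.
Total bitrate: 16.02 + 0.232 = 16.252 Mbps.
Capacity: 512 GB = 4,096,000 Mb.
Recording time: 4,096,000 / 16.252 = 252,031 s ≈ 70.0 hours.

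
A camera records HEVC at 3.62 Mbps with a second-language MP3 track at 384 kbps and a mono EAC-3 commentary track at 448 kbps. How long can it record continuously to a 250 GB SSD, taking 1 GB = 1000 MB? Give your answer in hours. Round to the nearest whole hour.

125 hours

Audio total: 384 + 448 = 832 kbps = 0.832 Mbps.
Total bitrate: 3.62 + 0.832 = 4.452 Mbps.
Capacity: 250 GB = 2,000,000 Mb.
Recording time: 2,000,000 / 4.452 = 449,236 s ≈ 125 hours.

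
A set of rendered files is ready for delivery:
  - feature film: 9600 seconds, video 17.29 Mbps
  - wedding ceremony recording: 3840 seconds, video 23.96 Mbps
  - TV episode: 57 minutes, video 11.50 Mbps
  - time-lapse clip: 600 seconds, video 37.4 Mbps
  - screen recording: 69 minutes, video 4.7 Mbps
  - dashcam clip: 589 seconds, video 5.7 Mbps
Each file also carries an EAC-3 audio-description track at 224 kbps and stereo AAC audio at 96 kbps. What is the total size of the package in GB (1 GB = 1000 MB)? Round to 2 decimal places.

Audio total: 224 + 96 = 320 kbps = 0.320 Mbps.
feature film: 17.610 Mbps × 9600 s = 169056.0 Mb
wedding ceremony recording: 24.280 Mbps × 3840 s = 93235.2 Mb
TV episode: 11.820 Mbps × 3420 s = 40424.4 Mb
time-lapse clip: 37.720 Mbps × 600 s = 22632.0 Mb
screen recording: 5.020 Mbps × 4140 s = 20782.8 Mb
dashcam clip: 6.020 Mbps × 589 s = 3545.8 Mb
Total: 349676.2 Mb = 43709.5 MB.
= 43.71 GB.

43.71 GB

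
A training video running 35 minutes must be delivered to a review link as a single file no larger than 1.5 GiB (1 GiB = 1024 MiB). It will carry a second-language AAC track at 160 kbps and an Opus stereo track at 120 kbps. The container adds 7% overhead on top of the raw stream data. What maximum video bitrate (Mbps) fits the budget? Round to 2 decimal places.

5.45 Mbps

Budget: 1.5 GiB = 12884.9 Mb.
Stream payload after overhead: 12884.9 / 1.07 = 12042.0 Mb.
35 min = 2100 s
Total bitrate budget: 12042.0 Mb / 2100 s = 5.734 Mbps.
Audio total: 160 + 120 = 280 kbps = 0.280 Mbps.
Video: 5.734 − 0.280 = 5.454 Mbps.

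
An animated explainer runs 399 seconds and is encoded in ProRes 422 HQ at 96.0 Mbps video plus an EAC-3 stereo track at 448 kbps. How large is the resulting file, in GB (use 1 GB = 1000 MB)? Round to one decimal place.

Audio: 448 kbps = 0.448 Mbps.
Total bitrate: 96.0 + 0.448 = 96.448 Mbps.
Stream data: 96.448 Mbps × 399 s = 38482.8 Mb.
38,483 Mb ÷ 8 = 4,810 MB → 4.810 GB.

4.8 GB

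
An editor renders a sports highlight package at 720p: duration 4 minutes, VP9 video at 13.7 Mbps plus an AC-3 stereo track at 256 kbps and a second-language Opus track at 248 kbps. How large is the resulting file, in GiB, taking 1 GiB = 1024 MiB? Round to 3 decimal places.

0.397 GiB

4 min = 240 s
Audio total: 256 + 248 = 504 kbps = 0.504 Mbps.
Total bitrate: 13.7 + 0.504 = 14.204 Mbps.
Stream data: 14.204 Mbps × 240 s = 3409.0 Mb.
3,409 Mb = 426,120,000 bytes ÷ 1,073,741,824 = 0.3969 GiB.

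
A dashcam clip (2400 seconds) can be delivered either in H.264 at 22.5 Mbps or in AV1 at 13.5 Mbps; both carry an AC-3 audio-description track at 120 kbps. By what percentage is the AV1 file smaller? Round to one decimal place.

Audio: 120 kbps = 0.120 Mbps.
H.264: 22.620 Mbps × 2400 s = 54288.0 Mb = 6.320 GiB.
AV1: 13.620 Mbps × 2400 s = 32688.0 Mb = 3.805 GiB.
Reduction: (1 − 3.805/6.320) × 100 = 39.79%.

39.8%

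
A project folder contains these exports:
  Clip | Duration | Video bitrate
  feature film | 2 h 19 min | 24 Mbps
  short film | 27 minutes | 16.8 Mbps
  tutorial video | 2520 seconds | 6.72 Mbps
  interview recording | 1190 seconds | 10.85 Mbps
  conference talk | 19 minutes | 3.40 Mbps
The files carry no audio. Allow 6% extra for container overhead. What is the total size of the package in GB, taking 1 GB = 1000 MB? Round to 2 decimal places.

feature film: 24.000 Mbps × 8340 s × 1.06 = 212169.6 Mb
short film: 16.800 Mbps × 1620 s × 1.06 = 28849.0 Mb
tutorial video: 6.720 Mbps × 2520 s × 1.06 = 17950.5 Mb
interview recording: 10.850 Mbps × 1190 s × 1.06 = 13686.2 Mb
conference talk: 3.400 Mbps × 1140 s × 1.06 = 4108.6 Mb
Total: 276763.8 Mb = 34595.5 MB.
= 34.60 GB.

34.60 GB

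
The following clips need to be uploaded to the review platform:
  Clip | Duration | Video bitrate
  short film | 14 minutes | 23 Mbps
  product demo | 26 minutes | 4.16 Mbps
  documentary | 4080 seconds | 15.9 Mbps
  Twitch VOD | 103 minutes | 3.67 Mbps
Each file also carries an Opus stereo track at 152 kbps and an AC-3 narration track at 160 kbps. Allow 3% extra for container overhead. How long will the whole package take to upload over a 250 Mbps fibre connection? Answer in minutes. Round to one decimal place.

8.1 minutes

Audio total: 152 + 160 = 312 kbps = 0.312 Mbps.
short film: 23.312 Mbps × 840 s × 1.03 = 20169.5 Mb
product demo: 4.472 Mbps × 1560 s × 1.03 = 7185.6 Mb
documentary: 16.212 Mbps × 4080 s × 1.03 = 68129.3 Mb
Twitch VOD: 3.982 Mbps × 6180 s × 1.03 = 25347.0 Mb
Total: 120831.5 Mb = 15103.9 MB.
At 250 Mbps: 120831.5 / 250 = 483 s ≈ 8.06 minutes.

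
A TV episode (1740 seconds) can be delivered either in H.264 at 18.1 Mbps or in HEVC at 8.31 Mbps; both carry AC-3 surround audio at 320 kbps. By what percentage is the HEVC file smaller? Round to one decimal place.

53.1%

Audio: 320 kbps = 0.320 Mbps.
H.264: 18.420 Mbps × 1740 s = 32050.8 Mb = 3.731 GiB.
HEVC: 8.630 Mbps × 1740 s = 15016.2 Mb = 1.748 GiB.
Reduction: (1 − 1.748/3.731) × 100 = 53.15%.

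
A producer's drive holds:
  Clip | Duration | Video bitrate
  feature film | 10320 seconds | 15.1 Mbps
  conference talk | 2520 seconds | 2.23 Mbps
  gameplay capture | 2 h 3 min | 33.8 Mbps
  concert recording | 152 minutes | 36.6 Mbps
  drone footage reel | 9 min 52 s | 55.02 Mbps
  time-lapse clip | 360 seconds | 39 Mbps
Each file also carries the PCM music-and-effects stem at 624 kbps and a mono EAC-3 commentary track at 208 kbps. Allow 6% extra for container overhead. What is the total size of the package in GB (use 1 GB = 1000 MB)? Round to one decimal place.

108.2 GB

Audio total: 624 + 208 = 832 kbps = 0.832 Mbps.
feature film: 15.932 Mbps × 10320 s × 1.06 = 174283.3 Mb
conference talk: 3.062 Mbps × 2520 s × 1.06 = 8179.2 Mb
gameplay capture: 34.632 Mbps × 7380 s × 1.06 = 270919.2 Mb
concert recording: 37.432 Mbps × 9120 s × 1.06 = 361862.6 Mb
drone footage reel: 55.852 Mbps × 592 s × 1.06 = 35048.2 Mb
time-lapse clip: 39.832 Mbps × 360 s × 1.06 = 15199.9 Mb
Total: 865492.5 Mb = 108186.6 MB.
= 108.2 GB.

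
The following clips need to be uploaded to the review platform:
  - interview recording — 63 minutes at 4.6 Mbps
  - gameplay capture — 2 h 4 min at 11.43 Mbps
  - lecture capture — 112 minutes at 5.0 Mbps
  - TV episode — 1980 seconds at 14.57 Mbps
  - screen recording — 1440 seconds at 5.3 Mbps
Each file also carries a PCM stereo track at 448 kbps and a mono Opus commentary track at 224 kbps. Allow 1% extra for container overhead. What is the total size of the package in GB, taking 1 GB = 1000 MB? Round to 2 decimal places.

Audio total: 448 + 224 = 672 kbps = 0.672 Mbps.
interview recording: 5.272 Mbps × 3780 s × 1.01 = 20127.4 Mb
gameplay capture: 12.102 Mbps × 7440 s × 1.01 = 90939.3 Mb
lecture capture: 5.672 Mbps × 6720 s × 1.01 = 38497.0 Mb
TV episode: 15.242 Mbps × 1980 s × 1.01 = 30481.0 Mb
screen recording: 5.972 Mbps × 1440 s × 1.01 = 8685.7 Mb
Total: 188730.3 Mb = 23591.3 MB.
= 23.59 GB.

23.59 GB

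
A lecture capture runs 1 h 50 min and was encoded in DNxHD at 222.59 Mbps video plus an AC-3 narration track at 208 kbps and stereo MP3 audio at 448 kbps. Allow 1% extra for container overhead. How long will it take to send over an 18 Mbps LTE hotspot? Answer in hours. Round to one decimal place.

1 h 50 min = 110 min = 6600 s
Audio total: 208 + 448 = 656 kbps = 0.656 Mbps.
Total bitrate: 223.246 Mbps.
File: 223.246 Mbps × 6600 s = 1473423.6 Mb.
With 1% container overhead: ×1.01. → 1488157.8 Mb.
At 18 Mbps: 1488157.8 / 18 = 82675.4 s ≈ 23 hours.

23.0 hours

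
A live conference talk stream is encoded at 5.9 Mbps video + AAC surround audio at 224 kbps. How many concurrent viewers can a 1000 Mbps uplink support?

Audio: 224 kbps = 0.224 Mbps.
Per-viewer media rate: 6.124 Mbps.
1000 Mbps = 1,000 Mbps; 1,000 / 6.124 = 163.29 → 163 viewers.

163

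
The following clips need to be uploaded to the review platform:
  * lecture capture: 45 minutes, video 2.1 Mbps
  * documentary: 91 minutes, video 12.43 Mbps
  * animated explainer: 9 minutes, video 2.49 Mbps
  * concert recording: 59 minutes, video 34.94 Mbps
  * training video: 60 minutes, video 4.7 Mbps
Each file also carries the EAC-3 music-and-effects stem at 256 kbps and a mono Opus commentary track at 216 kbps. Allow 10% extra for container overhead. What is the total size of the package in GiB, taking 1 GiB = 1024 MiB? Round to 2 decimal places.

Audio total: 256 + 216 = 472 kbps = 0.472 Mbps.
lecture capture: 2.572 Mbps × 2700 s × 1.10 = 7638.8 Mb
documentary: 12.902 Mbps × 5460 s × 1.10 = 77489.4 Mb
animated explainer: 2.962 Mbps × 540 s × 1.10 = 1759.4 Mb
concert recording: 35.412 Mbps × 3540 s × 1.10 = 137894.3 Mb
training video: 5.172 Mbps × 3600 s × 1.10 = 20481.1 Mb
Total: 245263.1 Mb = 30657.9 MB.
= 28.55 GiB.

28.55 GiB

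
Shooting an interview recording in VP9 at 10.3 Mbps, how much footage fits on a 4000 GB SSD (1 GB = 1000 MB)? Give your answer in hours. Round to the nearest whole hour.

Capacity: 4000 GB = 32,000,000 Mb.
Recording time: 32,000,000 / 10.300 = 3,106,796 s ≈ 863 hours.

863 hours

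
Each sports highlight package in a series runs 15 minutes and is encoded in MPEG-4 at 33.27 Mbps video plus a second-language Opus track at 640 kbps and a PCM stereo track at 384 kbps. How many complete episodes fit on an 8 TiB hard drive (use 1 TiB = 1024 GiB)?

2279

15 min = 900 s
Audio total: 640 + 384 = 1024 kbps = 1.024 Mbps.
Total bitrate: 34.294 Mbps.
Per item: 34.294 Mbps × 900 s = 30,865 Mb = 3,858 MB.
Capacity: 8 TiB = 70,368,744 Mb; 2279.92 items → 2279 complete.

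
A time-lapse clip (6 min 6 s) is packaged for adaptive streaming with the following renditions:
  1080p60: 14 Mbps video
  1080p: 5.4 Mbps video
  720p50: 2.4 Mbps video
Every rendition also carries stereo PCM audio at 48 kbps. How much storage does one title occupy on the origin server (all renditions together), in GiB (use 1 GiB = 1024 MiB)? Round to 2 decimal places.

6 min 6 s = 366 s
Audio: 48 kbps = 0.048 Mbps.
Sum of rendition bitrates: (14+0.048) + (5.4+0.048) + (2.4+0.048) = 21.944 Mbps.
× 366 s = 8,032 Mb = 1,004 MB = 0.935 GiB.

0.93 GiB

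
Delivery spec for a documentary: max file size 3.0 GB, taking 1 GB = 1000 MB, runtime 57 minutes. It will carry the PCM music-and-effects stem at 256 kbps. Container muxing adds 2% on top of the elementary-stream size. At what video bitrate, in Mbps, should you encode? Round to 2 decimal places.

Budget: 3.0 GB = 24000.0 Mb.
Stream payload after overhead: 24000.0 / 1.02 = 23529.4 Mb.
57 min = 3420 s
Total bitrate budget: 23529.4 Mb / 3420 s = 6.880 Mbps.
Audio: 256 kbps = 0.256 Mbps.
Video: 6.880 − 0.256 = 6.624 Mbps.

6.62 Mbps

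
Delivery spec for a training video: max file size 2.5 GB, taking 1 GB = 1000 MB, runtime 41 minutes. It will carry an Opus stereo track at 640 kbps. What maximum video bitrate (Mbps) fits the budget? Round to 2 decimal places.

7.49 Mbps

Budget: 2.5 GB = 20000.0 Mb.
41 min = 2460 s
Total bitrate budget: 20000.0 Mb / 2460 s = 8.130 Mbps.
Audio: 640 kbps = 0.640 Mbps.
Video: 8.130 − 0.640 = 7.490 Mbps.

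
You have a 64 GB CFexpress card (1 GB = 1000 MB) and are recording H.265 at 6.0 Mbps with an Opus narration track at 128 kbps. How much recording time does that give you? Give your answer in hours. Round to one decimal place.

Audio: 128 kbps = 0.128 Mbps.
Total bitrate: 6.0 + 0.128 = 6.128 Mbps.
Capacity: 64 GB = 512,000 Mb.
Recording time: 512,000 / 6.128 = 83,551 s ≈ 23.2 hours.

23.2 hours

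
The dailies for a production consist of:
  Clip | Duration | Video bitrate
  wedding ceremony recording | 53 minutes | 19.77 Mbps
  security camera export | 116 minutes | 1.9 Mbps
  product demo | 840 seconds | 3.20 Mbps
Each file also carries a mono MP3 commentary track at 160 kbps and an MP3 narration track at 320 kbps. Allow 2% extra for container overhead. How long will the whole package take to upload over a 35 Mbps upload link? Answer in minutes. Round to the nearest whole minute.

41 minutes

Audio total: 160 + 320 = 480 kbps = 0.480 Mbps.
wedding ceremony recording: 20.250 Mbps × 3180 s × 1.02 = 65682.9 Mb
security camera export: 2.380 Mbps × 6960 s × 1.02 = 16896.1 Mb
product demo: 3.680 Mbps × 840 s × 1.02 = 3153.0 Mb
Total: 85732.0 Mb = 10716.5 MB.
At 35 Mbps: 85732.0 / 35 = 2449 s ≈ 40.8 minutes.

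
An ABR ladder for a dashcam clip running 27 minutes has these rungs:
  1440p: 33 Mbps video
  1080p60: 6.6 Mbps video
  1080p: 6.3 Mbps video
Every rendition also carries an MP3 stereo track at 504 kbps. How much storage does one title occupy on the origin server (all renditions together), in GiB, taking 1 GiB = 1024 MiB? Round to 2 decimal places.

8.94 GiB

27 min = 1620 s
Audio: 504 kbps = 0.504 Mbps.
Sum of rendition bitrates: (33+0.504) + (6.6+0.504) + (6.3+0.504) = 47.412 Mbps.
× 1620 s = 76,807 Mb = 9,601 MB = 8.942 GiB.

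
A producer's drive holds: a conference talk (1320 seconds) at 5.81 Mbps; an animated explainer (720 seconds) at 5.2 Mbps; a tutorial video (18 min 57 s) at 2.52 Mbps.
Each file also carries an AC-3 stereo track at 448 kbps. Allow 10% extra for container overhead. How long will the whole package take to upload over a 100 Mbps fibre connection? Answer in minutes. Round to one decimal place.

Audio: 448 kbps = 0.448 Mbps.
conference talk: 6.258 Mbps × 1320 s × 1.10 = 9086.6 Mb
animated explainer: 5.648 Mbps × 720 s × 1.10 = 4473.2 Mb
tutorial video: 2.968 Mbps × 1137 s × 1.10 = 3712.1 Mb
Total: 17271.9 Mb = 2159.0 MB.
At 100 Mbps: 17271.9 / 100 = 173 s ≈ 2.88 minutes.

2.9 minutes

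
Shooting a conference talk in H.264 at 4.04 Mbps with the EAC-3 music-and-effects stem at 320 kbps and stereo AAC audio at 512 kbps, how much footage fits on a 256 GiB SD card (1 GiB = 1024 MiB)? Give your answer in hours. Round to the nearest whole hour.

Audio total: 320 + 512 = 832 kbps = 0.832 Mbps.
Total bitrate: 4.04 + 0.832 = 4.872 Mbps.
Capacity: 256 GiB = 2,199,023 Mb.
Recording time: 2,199,023 / 4.872 = 451,359 s ≈ 125 hours.

125 hours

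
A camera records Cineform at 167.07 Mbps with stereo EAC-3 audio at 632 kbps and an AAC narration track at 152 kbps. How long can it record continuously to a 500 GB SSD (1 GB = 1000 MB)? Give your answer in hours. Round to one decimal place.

Audio total: 632 + 152 = 784 kbps = 0.784 Mbps.
Total bitrate: 167.07 + 0.784 = 167.854 Mbps.
Capacity: 500 GB = 4,000,000 Mb.
Recording time: 4,000,000 / 167.854 = 23,830 s ≈ 6.62 hours.

6.6 hours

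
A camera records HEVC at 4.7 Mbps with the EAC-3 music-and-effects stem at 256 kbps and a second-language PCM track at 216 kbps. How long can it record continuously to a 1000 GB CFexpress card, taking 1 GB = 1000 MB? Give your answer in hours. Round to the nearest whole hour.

Audio total: 256 + 216 = 472 kbps = 0.472 Mbps.
Total bitrate: 4.7 + 0.472 = 5.172 Mbps.
Capacity: 1000 GB = 8,000,000 Mb.
Recording time: 8,000,000 / 5.172 = 1,546,790 s ≈ 430 hours.

430 hours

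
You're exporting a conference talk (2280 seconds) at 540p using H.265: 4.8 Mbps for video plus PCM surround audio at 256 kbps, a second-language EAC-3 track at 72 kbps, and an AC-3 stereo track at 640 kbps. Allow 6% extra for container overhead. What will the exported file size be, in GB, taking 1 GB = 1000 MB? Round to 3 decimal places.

1.743 GB

Audio total: 256 + 72 + 640 = 968 kbps = 0.968 Mbps.
Total bitrate: 4.8 + 0.968 = 5.768 Mbps.
Stream data: 5.768 Mbps × 2280 s = 13151.0 Mb.
With 6% container overhead: ×1.06.
13,940 Mb ÷ 8 = 1,743 MB → 1.743 GB.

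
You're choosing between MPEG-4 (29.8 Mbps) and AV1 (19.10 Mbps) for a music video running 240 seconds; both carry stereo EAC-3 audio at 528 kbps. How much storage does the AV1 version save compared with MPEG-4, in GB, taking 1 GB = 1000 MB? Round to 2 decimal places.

Audio: 528 kbps = 0.528 Mbps.
MPEG-4: 30.328 Mbps × 240 s = 7278.7 Mb = 0.910 GB.
AV1: 19.628 Mbps × 240 s = 4710.7 Mb = 0.589 GB.
Saving: 0.910 − 0.589 = 0.321 GB.

0.32 GB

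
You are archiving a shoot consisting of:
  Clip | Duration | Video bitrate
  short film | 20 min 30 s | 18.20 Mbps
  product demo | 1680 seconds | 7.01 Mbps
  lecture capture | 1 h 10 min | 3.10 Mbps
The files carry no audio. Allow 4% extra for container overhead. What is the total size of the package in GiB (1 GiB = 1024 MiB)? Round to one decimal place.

short film: 18.200 Mbps × 1230 s × 1.04 = 23281.4 Mb
product demo: 7.010 Mbps × 1680 s × 1.04 = 12247.9 Mb
lecture capture: 3.100 Mbps × 4200 s × 1.04 = 13540.8 Mb
Total: 49070.1 Mb = 6133.8 MB.
= 5.713 GiB.

5.7 GiB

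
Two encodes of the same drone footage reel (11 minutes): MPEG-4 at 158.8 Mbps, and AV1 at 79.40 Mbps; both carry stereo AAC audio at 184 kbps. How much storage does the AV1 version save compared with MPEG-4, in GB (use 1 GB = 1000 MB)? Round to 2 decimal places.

11 min = 660 s
Audio: 184 kbps = 0.184 Mbps.
MPEG-4: 158.984 Mbps × 660 s = 104929.4 Mb = 13.116 GB.
AV1: 79.584 Mbps × 660 s = 52525.4 Mb = 6.566 GB.
Saving: 13.116 − 6.566 = 6.551 GB.

6.55 GB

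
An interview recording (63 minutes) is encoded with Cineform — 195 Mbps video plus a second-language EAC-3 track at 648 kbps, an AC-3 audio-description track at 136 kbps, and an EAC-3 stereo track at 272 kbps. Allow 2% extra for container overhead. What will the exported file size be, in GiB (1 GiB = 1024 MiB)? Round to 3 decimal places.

88.000 GiB

63 min = 3780 s
Audio total: 648 + 136 + 272 = 1056 kbps = 1.056 Mbps.
Total bitrate: 195 + 1.056 = 196.056 Mbps.
Stream data: 196.056 Mbps × 3780 s = 741091.7 Mb.
With 2% container overhead: ×1.02.
755,914 Mb = 94,489,189,200 bytes ÷ 1,073,741,824 = 88.00 GiB.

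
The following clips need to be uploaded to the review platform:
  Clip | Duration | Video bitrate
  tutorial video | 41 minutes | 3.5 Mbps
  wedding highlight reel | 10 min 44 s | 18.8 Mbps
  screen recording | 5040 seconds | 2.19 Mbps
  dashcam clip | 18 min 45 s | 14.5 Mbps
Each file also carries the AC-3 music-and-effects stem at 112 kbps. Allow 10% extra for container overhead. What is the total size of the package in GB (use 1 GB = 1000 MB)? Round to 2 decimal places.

6.75 GB

Audio: 112 kbps = 0.112 Mbps.
tutorial video: 3.612 Mbps × 2460 s × 1.10 = 9774.1 Mb
wedding highlight reel: 18.912 Mbps × 644 s × 1.10 = 13397.3 Mb
screen recording: 2.302 Mbps × 5040 s × 1.10 = 12762.3 Mb
dashcam clip: 14.612 Mbps × 1125 s × 1.10 = 18082.3 Mb
Total: 54016.0 Mb = 6752.0 MB.
= 6.752 GB.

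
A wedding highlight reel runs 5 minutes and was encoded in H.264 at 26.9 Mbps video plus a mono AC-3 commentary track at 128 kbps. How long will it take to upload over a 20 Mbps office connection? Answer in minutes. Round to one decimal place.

5 min = 300 s
Audio: 128 kbps = 0.128 Mbps.
Total bitrate: 27.028 Mbps.
File: 27.028 Mbps × 300 s = 8108.4 Mb.
At 20 Mbps: 8108.4 / 20 = 405.4 s ≈ 6.76 minutes.

6.8 minutes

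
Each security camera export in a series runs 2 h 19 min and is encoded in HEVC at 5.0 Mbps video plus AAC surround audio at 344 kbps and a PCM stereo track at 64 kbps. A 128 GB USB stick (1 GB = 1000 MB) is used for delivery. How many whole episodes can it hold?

2 h 19 min = 139 min = 8340 s
Audio total: 344 + 64 = 408 kbps = 0.408 Mbps.
Total bitrate: 5.408 Mbps.
Per item: 5.408 Mbps × 8340 s = 45,103 Mb = 5,638 MB.
Capacity: 128 GB = 1,024,000 Mb; 22.70 items → 22 complete.

22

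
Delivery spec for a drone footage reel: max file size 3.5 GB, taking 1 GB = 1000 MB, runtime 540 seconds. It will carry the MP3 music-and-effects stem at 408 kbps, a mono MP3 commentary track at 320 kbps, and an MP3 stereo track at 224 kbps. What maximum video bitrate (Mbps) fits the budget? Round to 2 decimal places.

50.90 Mbps

Budget: 3.5 GB = 28000.0 Mb.
Total bitrate budget: 28000.0 Mb / 540 s = 51.852 Mbps.
Audio total: 408 + 320 + 224 = 952 kbps = 0.952 Mbps.
Video: 51.852 − 0.952 = 50.900 Mbps.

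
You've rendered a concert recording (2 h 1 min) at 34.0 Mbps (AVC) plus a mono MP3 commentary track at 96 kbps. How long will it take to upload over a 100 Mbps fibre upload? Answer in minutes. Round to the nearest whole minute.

2 h 1 min = 121 min = 7260 s
Audio: 96 kbps = 0.096 Mbps.
Total bitrate: 34.096 Mbps.
File: 34.096 Mbps × 7260 s = 247537.0 Mb.
At 100 Mbps: 247537.0 / 100 = 2475.4 s ≈ 41.3 minutes.

41 minutes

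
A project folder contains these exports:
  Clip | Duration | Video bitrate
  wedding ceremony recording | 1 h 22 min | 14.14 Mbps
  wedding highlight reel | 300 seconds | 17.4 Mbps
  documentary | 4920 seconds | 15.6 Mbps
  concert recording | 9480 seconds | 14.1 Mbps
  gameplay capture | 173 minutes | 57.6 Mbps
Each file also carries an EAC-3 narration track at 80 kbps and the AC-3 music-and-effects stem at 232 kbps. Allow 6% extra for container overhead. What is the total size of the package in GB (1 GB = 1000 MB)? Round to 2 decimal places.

118.25 GB

Audio total: 80 + 232 = 312 kbps = 0.312 Mbps.
wedding ceremony recording: 14.452 Mbps × 4920 s × 1.06 = 75370.1 Mb
wedding highlight reel: 17.712 Mbps × 300 s × 1.06 = 5632.4 Mb
documentary: 15.912 Mbps × 4920 s × 1.06 = 82984.3 Mb
concert recording: 14.412 Mbps × 9480 s × 1.06 = 144823.3 Mb
gameplay capture: 57.912 Mbps × 10380 s × 1.06 = 637194.2 Mb
Total: 946004.2 Mb = 118250.5 MB.
= 118.3 GB.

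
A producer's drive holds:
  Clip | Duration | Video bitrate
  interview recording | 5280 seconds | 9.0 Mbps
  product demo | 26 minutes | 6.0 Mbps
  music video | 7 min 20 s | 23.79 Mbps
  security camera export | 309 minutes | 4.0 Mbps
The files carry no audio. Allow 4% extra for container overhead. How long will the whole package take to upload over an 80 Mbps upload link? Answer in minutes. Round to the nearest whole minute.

31 minutes

interview recording: 9.000 Mbps × 5280 s × 1.04 = 49420.8 Mb
product demo: 6.000 Mbps × 1560 s × 1.04 = 9734.4 Mb
music video: 23.790 Mbps × 440 s × 1.04 = 10886.3 Mb
security camera export: 4.000 Mbps × 18540 s × 1.04 = 77126.4 Mb
Total: 147167.9 Mb = 18396.0 MB.
At 80 Mbps: 147167.9 / 80 = 1840 s ≈ 30.7 minutes.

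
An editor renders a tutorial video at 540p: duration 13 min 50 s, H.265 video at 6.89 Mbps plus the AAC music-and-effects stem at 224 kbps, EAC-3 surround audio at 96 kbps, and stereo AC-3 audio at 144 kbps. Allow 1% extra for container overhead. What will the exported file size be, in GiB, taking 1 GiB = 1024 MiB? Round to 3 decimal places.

0.718 GiB

13 min 50 s = 830 s
Audio total: 224 + 96 + 144 = 464 kbps = 0.464 Mbps.
Total bitrate: 6.89 + 0.464 = 7.354 Mbps.
Stream data: 7.354 Mbps × 830 s = 6103.8 Mb.
With 1% container overhead: ×1.01.
6,165 Mb = 770,607,275 bytes ÷ 1,073,741,824 = 0.7177 GiB.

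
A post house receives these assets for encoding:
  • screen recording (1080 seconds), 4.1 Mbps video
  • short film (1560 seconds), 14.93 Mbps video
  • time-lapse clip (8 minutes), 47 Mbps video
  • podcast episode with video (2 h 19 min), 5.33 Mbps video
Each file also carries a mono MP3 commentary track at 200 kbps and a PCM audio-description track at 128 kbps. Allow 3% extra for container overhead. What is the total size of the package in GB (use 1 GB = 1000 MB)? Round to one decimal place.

12.7 GB

Audio total: 200 + 128 = 328 kbps = 0.328 Mbps.
screen recording: 4.428 Mbps × 1080 s × 1.03 = 4925.7 Mb
short film: 15.258 Mbps × 1560 s × 1.03 = 24516.6 Mb
time-lapse clip: 47.328 Mbps × 480 s × 1.03 = 23399.0 Mb
podcast episode with video: 5.658 Mbps × 8340 s × 1.03 = 48603.4 Mb
Total: 101444.6 Mb = 12680.6 MB.
= 12.68 GB.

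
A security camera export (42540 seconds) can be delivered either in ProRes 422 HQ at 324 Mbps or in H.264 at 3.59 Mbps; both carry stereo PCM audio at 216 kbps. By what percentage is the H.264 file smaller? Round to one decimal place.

Audio: 216 kbps = 0.216 Mbps.
ProRes 422 HQ: 324.216 Mbps × 42540 s = 13792148.6 Mb = 1724.019 GB.
H.264: 3.806 Mbps × 42540 s = 161907.2 Mb = 20.238 GB.
Reduction: (1 − 20.238/1724.019) × 100 = 98.83%.

98.8%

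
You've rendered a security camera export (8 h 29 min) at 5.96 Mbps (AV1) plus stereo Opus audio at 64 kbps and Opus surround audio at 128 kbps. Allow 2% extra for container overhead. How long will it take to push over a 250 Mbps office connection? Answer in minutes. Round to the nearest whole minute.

13 minutes

8 h 29 min = 509 min = 30540 s
Audio total: 64 + 128 = 192 kbps = 0.192 Mbps.
Total bitrate: 6.152 Mbps.
File: 6.152 Mbps × 30540 s = 187882.1 Mb.
With 2% container overhead: ×1.02. → 191639.7 Mb.
At 250 Mbps: 191639.7 / 250 = 766.6 s ≈ 12.8 minutes.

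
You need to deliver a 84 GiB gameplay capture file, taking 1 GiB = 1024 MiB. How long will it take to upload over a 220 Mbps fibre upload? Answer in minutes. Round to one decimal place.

File: 84 GiB = 721554.5 Mb.
At 220 Mbps: 721554.5 / 220 = 3279.8 s ≈ 54.7 minutes.

54.7 minutes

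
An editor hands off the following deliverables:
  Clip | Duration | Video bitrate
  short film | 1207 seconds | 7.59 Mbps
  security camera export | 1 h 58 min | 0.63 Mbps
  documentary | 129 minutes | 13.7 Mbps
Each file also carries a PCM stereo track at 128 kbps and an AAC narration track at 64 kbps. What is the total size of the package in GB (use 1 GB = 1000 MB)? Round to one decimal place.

15.3 GB

Audio total: 128 + 64 = 192 kbps = 0.192 Mbps.
short film: 7.782 Mbps × 1207 s = 9392.9 Mb
security camera export: 0.822 Mbps × 7080 s = 5819.8 Mb
documentary: 13.892 Mbps × 7740 s = 107524.1 Mb
Total: 122736.7 Mb = 15342.1 MB.
= 15.34 GB.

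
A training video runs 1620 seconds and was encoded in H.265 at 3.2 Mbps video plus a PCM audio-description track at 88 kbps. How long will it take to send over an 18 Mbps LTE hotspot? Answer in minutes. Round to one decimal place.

4.9 minutes

Audio: 88 kbps = 0.088 Mbps.
Total bitrate: 3.288 Mbps.
File: 3.288 Mbps × 1620 s = 5326.6 Mb.
At 18 Mbps: 5326.6 / 18 = 295.9 s ≈ 4.93 minutes.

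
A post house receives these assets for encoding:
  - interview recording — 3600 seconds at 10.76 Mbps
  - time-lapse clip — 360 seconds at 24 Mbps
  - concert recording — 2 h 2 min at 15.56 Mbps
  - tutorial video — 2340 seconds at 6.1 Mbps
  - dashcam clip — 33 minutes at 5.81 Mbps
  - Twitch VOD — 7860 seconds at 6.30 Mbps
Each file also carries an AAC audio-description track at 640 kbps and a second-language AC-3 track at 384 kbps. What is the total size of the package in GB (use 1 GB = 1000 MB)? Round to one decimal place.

32.6 GB

Audio total: 640 + 384 = 1024 kbps = 1.024 Mbps.
interview recording: 11.784 Mbps × 3600 s = 42422.4 Mb
time-lapse clip: 25.024 Mbps × 360 s = 9008.6 Mb
concert recording: 16.584 Mbps × 7320 s = 121394.9 Mb
tutorial video: 7.124 Mbps × 2340 s = 16670.2 Mb
dashcam clip: 6.834 Mbps × 1980 s = 13531.3 Mb
Twitch VOD: 7.324 Mbps × 7860 s = 57566.6 Mb
Total: 260594.0 Mb = 32574.3 MB.
= 32.57 GB.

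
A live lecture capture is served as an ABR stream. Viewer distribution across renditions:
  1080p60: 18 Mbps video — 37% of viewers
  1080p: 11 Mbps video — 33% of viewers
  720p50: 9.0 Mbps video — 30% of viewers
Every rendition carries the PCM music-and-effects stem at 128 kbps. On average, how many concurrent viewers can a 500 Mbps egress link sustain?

38

Audio: 128 kbps = 0.128 Mbps.
Average per-viewer bitrate: 0.37×18.128 + 0.33×11.128 + 0.30×9.128 = 13.118 Mbps.
500 Mbps = 500.0 Mbps; 500.0 / 13.118 = 38.12 → 38.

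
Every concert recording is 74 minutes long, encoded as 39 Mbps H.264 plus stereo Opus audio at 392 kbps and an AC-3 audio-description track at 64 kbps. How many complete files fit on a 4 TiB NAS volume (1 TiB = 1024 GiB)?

74 min = 4440 s
Audio total: 392 + 64 = 456 kbps = 0.456 Mbps.
Total bitrate: 39.456 Mbps.
Per item: 39.456 Mbps × 4440 s = 175,185 Mb = 21,898 MB.
Capacity: 4 TiB = 35,184,372 Mb; 200.84 items → 200 complete.

200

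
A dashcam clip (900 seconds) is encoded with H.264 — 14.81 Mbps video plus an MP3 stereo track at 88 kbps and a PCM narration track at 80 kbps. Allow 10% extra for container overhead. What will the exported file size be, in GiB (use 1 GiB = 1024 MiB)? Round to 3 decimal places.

Audio total: 88 + 80 = 168 kbps = 0.168 Mbps.
Total bitrate: 14.81 + 0.168 = 14.978 Mbps.
Stream data: 14.978 Mbps × 900 s = 13480.2 Mb.
With 10% container overhead: ×1.10.
14,828 Mb = 1,853,527,500 bytes ÷ 1,073,741,824 = 1.726 GiB.

1.726 GiB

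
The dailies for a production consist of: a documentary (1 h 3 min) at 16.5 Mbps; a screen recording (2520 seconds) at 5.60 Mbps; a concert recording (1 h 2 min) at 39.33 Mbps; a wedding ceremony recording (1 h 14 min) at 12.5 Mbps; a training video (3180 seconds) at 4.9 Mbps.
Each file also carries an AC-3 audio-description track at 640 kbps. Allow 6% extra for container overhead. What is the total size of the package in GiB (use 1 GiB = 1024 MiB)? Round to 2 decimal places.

37.66 GiB

Audio: 640 kbps = 0.640 Mbps.
documentary: 17.140 Mbps × 3780 s × 1.06 = 68676.6 Mb
screen recording: 6.240 Mbps × 2520 s × 1.06 = 16668.3 Mb
concert recording: 39.970 Mbps × 3720 s × 1.06 = 157609.7 Mb
wedding ceremony recording: 13.140 Mbps × 4440 s × 1.06 = 61842.1 Mb
training video: 5.540 Mbps × 3180 s × 1.06 = 18674.2 Mb
Total: 323470.9 Mb = 40433.9 MB.
= 37.66 GiB.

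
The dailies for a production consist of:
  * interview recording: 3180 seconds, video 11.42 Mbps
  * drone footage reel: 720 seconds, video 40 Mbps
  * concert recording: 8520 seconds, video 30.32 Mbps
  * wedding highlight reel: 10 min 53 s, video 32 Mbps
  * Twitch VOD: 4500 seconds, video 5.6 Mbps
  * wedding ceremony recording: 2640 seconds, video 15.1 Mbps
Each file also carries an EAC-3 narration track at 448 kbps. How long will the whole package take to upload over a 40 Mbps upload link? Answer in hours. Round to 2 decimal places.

2.91 hours

Audio: 448 kbps = 0.448 Mbps.
interview recording: 11.868 Mbps × 3180 s = 37740.2 Mb
drone footage reel: 40.448 Mbps × 720 s = 29122.6 Mb
concert recording: 30.768 Mbps × 8520 s = 262143.4 Mb
wedding highlight reel: 32.448 Mbps × 653 s = 21188.5 Mb
Twitch VOD: 6.048 Mbps × 4500 s = 27216.0 Mb
wedding ceremony recording: 15.548 Mbps × 2640 s = 41046.7 Mb
Total: 418457.4 Mb = 52307.2 MB.
At 40 Mbps: 418457.4 / 40 = 10461 s ≈ 2.91 hours.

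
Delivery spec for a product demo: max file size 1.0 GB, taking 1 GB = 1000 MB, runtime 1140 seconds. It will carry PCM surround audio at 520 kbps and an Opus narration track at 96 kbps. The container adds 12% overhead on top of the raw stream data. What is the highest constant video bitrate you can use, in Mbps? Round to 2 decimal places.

5.65 Mbps

Budget: 1.0 GB = 8000.0 Mb.
Stream payload after overhead: 8000.0 / 1.12 = 7142.9 Mb.
Total bitrate budget: 7142.9 Mb / 1140 s = 6.266 Mbps.
Audio total: 520 + 96 = 616 kbps = 0.616 Mbps.
Video: 6.266 − 0.616 = 5.650 Mbps.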